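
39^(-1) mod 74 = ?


Use the extended Euclidean algorithm on (74, 39); each row r = 74*s + 39*t:
r=74, s=1, t=0
r=39, s=0, t=1
q=1: r=35, s=1, t=-1   [74*(1) + 39*(-1) = 35]
q=1: r=4, s=-1, t=2   [74*(-1) + 39*(2) = 4]
q=8: r=3, s=9, t=-17   [74*(9) + 39*(-17) = 3]
q=1: r=1, s=-10, t=19   [74*(-10) + 39*(19) = 1]
q=3: r=0, s=39, t=-74   [74*(39) + 39*(-74) = 0]
GCD = 1 with t = 19, so 39*(19) ≡ 1 (mod 74)
Inverse = 19 mod 74 = 19
Check: 39 * 19 = 741 ≡ 1 (mod 74)

39^(-1) ≡ 19 (mod 74)


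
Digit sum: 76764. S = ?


7 + 6 + 7 + 6 + 4 = 30


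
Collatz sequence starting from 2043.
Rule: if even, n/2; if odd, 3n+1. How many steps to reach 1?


2043 → 6130 → 3065 → 9196 → 4598 → 2299 → 6898 → 3449 → 10348 → 5174 → 2587 → 7762 → 3881 → 11644 → 5822 → 2911 → 8734 → 4367 → 13102 → 6551 → 19654 → 9827 → 29482 → 14741 → 44224 → 22112 → 11056 → 5528 → 2764 → 1382 → 691 → 2074 → 1037 → 3112 → 1556 → 778 → 389 → 1168 → 584 → 292 → 146 → 73 → 220 → 110 → 55 → 166 → 83 → 250 → 125 → 376 → 188 → 94 → 47 → 142 → 71 → 214 → 107 → 322 → 161 → 484 → 242 → 121 → 364 → 182 → 91 → 274 → 137 → 412 → 206 → 103 → 310 → 155 → 466 → 233 → 700 → 350 → 175 → 526 → 263 → 790 → 395 → 1186 → 593 → 1780 → 890 → 445 → 1336 → 668 → 334 → 167 → 502 → 251 → 754 → 377 → 1132 → 566 → 283 → 850 → 425 → 1276 → 638 → 319 → 958 → 479 → 1438 → 719 → 2158 → 1079 → 3238 → 1619 → 4858 → 2429 → 7288 → 3644 → 1822 → 911 → 2734 → 1367 → 4102 → 2051 → 6154 → 3077 → 9232 → 4616 → 2308 → 1154 → 577 → 1732 → 866 → 433 → 1300 → 650 → 325 → 976 → 488 → 244 → 122 → 61 → 184 → 92 → 46 → 23 → 70 → 35 → 106 → 53 → 160 → 80 → 40 → 20 → 10 → 5 → 16 → 8 → 4 → 2 → 1
Total steps = 156

156 steps


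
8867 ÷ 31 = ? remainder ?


8867 = 31 * 286 + 1
Check: 8866 + 1 = 8867

q = 286, r = 1


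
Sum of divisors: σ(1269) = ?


Divisors of 1269: 1, 3, 9, 27, 47, 141, 423, 1269
Sum = 1 + 3 + 9 + 27 + 47 + 141 + 423 + 1269 = 1920

σ(1269) = 1920


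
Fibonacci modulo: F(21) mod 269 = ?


F(k) mod 269 for k=1..21:
1, 1, 2, 3, 5, 8, 13, 21, 34, 55, 89, 144, 233, 108, 72, 180, 252, 163, 146, 40, 186
F(21) mod 269 = 186


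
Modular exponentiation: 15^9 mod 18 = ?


15^1 mod 18 = 15
15^2 mod 18 = 9
15^3 mod 18 = 9
15^4 mod 18 = 9
15^5 mod 18 = 9
15^6 mod 18 = 9
15^7 mod 18 = 9
15^8 mod 18 = 9
15^9 mod 18 = 9


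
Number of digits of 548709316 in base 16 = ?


548709316 in base 16 = 20B4A3C4
Number of digits = 8

8 digits (base 16)


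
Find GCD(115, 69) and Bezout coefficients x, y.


Tabular extended Euclidean (each row: r = 115*s + 69*t):
r=115, s=1, t=0
r=69, s=0, t=1
q=1: r=46, s=1, t=-1   [115*(1) + 69*(-1) = 46]
q=1: r=23, s=-1, t=2   [115*(-1) + 69*(2) = 23]
q=2: r=0, s=3, t=-5   [115*(3) + 69*(-5) = 0]
GCD = 23; from the row with r=23: x=-1, y=2
Check: 115*(-1) + 69*(2) = -115 + 138 = 23

GCD = 23, x = -1, y = 2


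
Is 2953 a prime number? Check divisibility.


Check divisors up to sqrt(2953) = 54.3415
No divisors found.
2953 is prime.

Yes, 2953 is prime


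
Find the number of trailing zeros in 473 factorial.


floor(473/5) = 94
floor(473/25) = 18
floor(473/125) = 3
Total = 115

115 trailing zeros


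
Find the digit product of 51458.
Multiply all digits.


5 × 1 × 4 × 5 × 8 = 800


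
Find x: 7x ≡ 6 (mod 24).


GCD(7, 24) = 1, unique solution
a^(-1) mod 24 = 7
x = 7 * 6 mod 24 = 18

x ≡ 18 (mod 24)


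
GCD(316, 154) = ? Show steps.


316 = 2 * 154 + 8
154 = 19 * 8 + 2
8 = 4 * 2 + 0
GCD = 2


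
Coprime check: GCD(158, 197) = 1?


Euclidean algorithm:
197 = 1 * 158 + 39
158 = 4 * 39 + 2
39 = 19 * 2 + 1
2 = 2 * 1 + 0
GCD(158, 197) = 1

Yes, coprime (GCD = 1)


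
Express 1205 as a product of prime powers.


1205 / 5 = 241
241 / 241 = 1
1205 = 5 × 241


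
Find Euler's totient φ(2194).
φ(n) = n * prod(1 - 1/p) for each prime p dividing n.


2194 = 2 × 1097
Prime factors: 2, 1097
φ(2194) = 2194 × (1-1/2) × (1-1/1097)
= 2194 × 1/2 × 1096/1097 = 1096

φ(2194) = 1096


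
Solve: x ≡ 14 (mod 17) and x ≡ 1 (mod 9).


M = 17*9 = 153
M1 = M/17 = 9, M2 = M/9 = 17
M1^(-1) mod 17 = 2, M2^(-1) mod 9 = 8
x = 14*9*2 + 1*17*8 = 388
388 mod 153 = 82
Check: 82 mod 17 = 14 ✓, 82 mod 9 = 1 ✓

x ≡ 82 (mod 153)


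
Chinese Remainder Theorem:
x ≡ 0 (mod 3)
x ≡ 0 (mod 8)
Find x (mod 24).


M = 3*8 = 24
M1 = M/3 = 8, M2 = M/8 = 3
M1^(-1) mod 3 = 2, M2^(-1) mod 8 = 3
x = 0*8*2 + 0*3*3 = 0
0 mod 24 = 0
Check: 0 mod 3 = 0 ✓, 0 mod 8 = 0 ✓

x ≡ 0 (mod 24)


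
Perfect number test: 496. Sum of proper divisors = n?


Proper divisors of 496: 1, 2, 4, 8, 16, 31, 62, 124, 248
Sum = 1 + 2 + 4 + 8 + 16 + 31 + 62 + 124 + 248 = 496

Yes, 496 is perfect (496 = 496)


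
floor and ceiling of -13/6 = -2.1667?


-13/6 = -2.1667
floor = -3
ceil = -2

floor = -3, ceil = -2


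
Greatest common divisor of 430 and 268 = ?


430 = 1 * 268 + 162
268 = 1 * 162 + 106
162 = 1 * 106 + 56
106 = 1 * 56 + 50
56 = 1 * 50 + 6
50 = 8 * 6 + 2
6 = 3 * 2 + 0
GCD = 2


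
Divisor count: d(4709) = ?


4709 = 17^1 × 277^1
d(4709) = (1+1) × (1+1) = 4

4 divisors


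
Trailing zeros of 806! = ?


floor(806/5) = 161
floor(806/25) = 32
floor(806/125) = 6
floor(806/625) = 1
Total = 200

200 trailing zeros


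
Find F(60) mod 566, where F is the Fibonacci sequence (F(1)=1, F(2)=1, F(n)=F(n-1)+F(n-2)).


F(k) mod 566 for k=1..60:
1, 1, 2, 3, 5, 8, 13, 21, 34, 55, 89, 144, 233, 377, 44, 421, 465, 320, 219, 539, 192, 165, 357, 522, 313, 269, 16, 285, 301, 20, 321, 341, 96, 437, 533, 404, 371, 209, 14, 223, 237, 460, 131, 25, 156, 181, 337, 518, 289, 241, 530, 205, 169, 374, 543, 351, 328, 113, 441, 554
F(60) mod 566 = 554


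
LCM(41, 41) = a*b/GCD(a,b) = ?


GCD(41, 41) = 41
LCM = 41*41/41 = 1681/41 = 41

LCM = 41


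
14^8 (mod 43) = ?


14^1 mod 43 = 14
14^2 mod 43 = 24
14^3 mod 43 = 35
14^4 mod 43 = 17
14^5 mod 43 = 23
14^6 mod 43 = 21
14^7 mod 43 = 36
14^8 mod 43 = 31


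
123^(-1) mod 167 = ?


Use the extended Euclidean algorithm on (167, 123); each row r = 167*s + 123*t:
r=167, s=1, t=0
r=123, s=0, t=1
q=1: r=44, s=1, t=-1   [167*(1) + 123*(-1) = 44]
q=2: r=35, s=-2, t=3   [167*(-2) + 123*(3) = 35]
q=1: r=9, s=3, t=-4   [167*(3) + 123*(-4) = 9]
q=3: r=8, s=-11, t=15   [167*(-11) + 123*(15) = 8]
q=1: r=1, s=14, t=-19   [167*(14) + 123*(-19) = 1]
q=8: r=0, s=-123, t=167   [167*(-123) + 123*(167) = 0]
GCD = 1 with t = -19, so 123*(-19) ≡ 1 (mod 167)
Inverse = -19 mod 167 = 148
Check: 123 * 148 = 18204 ≡ 1 (mod 167)

123^(-1) ≡ 148 (mod 167)


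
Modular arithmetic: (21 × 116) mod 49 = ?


21 × 116 = 2436
2436 mod 49 = 35


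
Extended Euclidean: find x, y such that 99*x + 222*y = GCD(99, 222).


Tabular extended Euclidean (each row: r = 99*s + 222*t):
r=99, s=1, t=0
r=222, s=0, t=1
q=0: r=99, s=1, t=0   [99*(1) + 222*(0) = 99]
q=2: r=24, s=-2, t=1   [99*(-2) + 222*(1) = 24]
q=4: r=3, s=9, t=-4   [99*(9) + 222*(-4) = 3]
q=8: r=0, s=-74, t=33   [99*(-74) + 222*(33) = 0]
GCD = 3; from the row with r=3: x=9, y=-4
Check: 99*(9) + 222*(-4) = 891 - 888 = 3

GCD = 3, x = 9, y = -4


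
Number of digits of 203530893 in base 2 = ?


203530893 in base 2 = 1100001000011010001010001101
Number of digits = 28

28 digits (base 2)


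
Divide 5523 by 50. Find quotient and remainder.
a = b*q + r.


5523 = 50 * 110 + 23
Check: 5500 + 23 = 5523

q = 110, r = 23


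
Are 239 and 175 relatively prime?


Euclidean algorithm:
239 = 1 * 175 + 64
175 = 2 * 64 + 47
64 = 1 * 47 + 17
47 = 2 * 17 + 13
17 = 1 * 13 + 4
13 = 3 * 4 + 1
4 = 4 * 1 + 0
GCD(239, 175) = 1

Yes, coprime (GCD = 1)


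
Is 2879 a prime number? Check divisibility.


Check divisors up to sqrt(2879) = 53.6563
No divisors found.
2879 is prime.

Yes, 2879 is prime


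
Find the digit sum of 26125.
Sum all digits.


2 + 6 + 1 + 2 + 5 = 16


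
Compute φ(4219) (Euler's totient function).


4219 = 4219
Prime factors: 4219
φ(4219) = 4219 × (1-1/4219)
= 4219 × 4218/4219 = 4218

φ(4219) = 4218


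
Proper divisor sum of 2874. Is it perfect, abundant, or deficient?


Proper divisors: 1, 2, 3, 6, 479, 958, 1437
Sum = 1 + 2 + 3 + 6 + 479 + 958 + 1437 = 2886
2886 > 2874 → abundant

s(2874) = 2886 (abundant)


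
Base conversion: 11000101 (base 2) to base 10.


11000101 (base 2) = 197 (decimal)
197 (decimal) = 197 (base 10)


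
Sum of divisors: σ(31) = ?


Divisors of 31: 1, 31
Sum = 1 + 31 = 32

σ(31) = 32


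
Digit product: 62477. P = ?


6 × 2 × 4 × 7 × 7 = 2352


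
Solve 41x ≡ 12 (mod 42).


GCD(41, 42) = 1, unique solution
a^(-1) mod 42 = 41
x = 41 * 12 mod 42 = 30

x ≡ 30 (mod 42)


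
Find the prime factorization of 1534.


1534 / 2 = 767
767 / 13 = 59
59 / 59 = 1
1534 = 2 × 13 × 59


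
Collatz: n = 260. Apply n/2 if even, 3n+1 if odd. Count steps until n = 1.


260 → 130 → 65 → 196 → 98 → 49 → 148 → 74 → 37 → 112 → 56 → 28 → 14 → 7 → 22 → 11 → 34 → 17 → 52 → 26 → 13 → 40 → 20 → 10 → 5 → 16 → 8 → 4 → 2 → 1
Total steps = 29

29 steps


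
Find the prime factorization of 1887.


1887 / 3 = 629
629 / 17 = 37
37 / 37 = 1
1887 = 3 × 17 × 37


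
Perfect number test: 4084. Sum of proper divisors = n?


Proper divisors of 4084: 1, 2, 4, 1021, 2042
Sum = 1 + 2 + 4 + 1021 + 2042 = 3070

No, 4084 is not perfect (3070 ≠ 4084)


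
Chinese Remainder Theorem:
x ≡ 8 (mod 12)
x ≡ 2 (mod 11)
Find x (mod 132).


M = 12*11 = 132
M1 = M/12 = 11, M2 = M/11 = 12
M1^(-1) mod 12 = 11, M2^(-1) mod 11 = 1
x = 8*11*11 + 2*12*1 = 992
992 mod 132 = 68
Check: 68 mod 12 = 8 ✓, 68 mod 11 = 2 ✓

x ≡ 68 (mod 132)


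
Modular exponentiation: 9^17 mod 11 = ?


9^1 mod 11 = 9
9^2 mod 11 = 4
9^3 mod 11 = 3
9^4 mod 11 = 5
9^5 mod 11 = 1
9^6 mod 11 = 9
9^7 mod 11 = 4
9^8 mod 11 = 3
9^9 mod 11 = 5
9^10 mod 11 = 1
9^11 mod 11 = 9
9^12 mod 11 = 4
9^13 mod 11 = 3
9^14 mod 11 = 5
9^15 mod 11 = 1
9^16 mod 11 = 9
9^17 mod 11 = 4


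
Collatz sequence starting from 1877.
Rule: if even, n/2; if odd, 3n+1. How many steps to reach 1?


1877 → 5632 → 2816 → 1408 → 704 → 352 → 176 → 88 → 44 → 22 → 11 → 34 → 17 → 52 → 26 → 13 → 40 → 20 → 10 → 5 → 16 → 8 → 4 → 2 → 1
Total steps = 24

24 steps


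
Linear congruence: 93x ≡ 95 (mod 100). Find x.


GCD(93, 100) = 1, unique solution
a^(-1) mod 100 = 57
x = 57 * 95 mod 100 = 15

x ≡ 15 (mod 100)


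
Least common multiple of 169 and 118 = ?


GCD(169, 118) = 1
LCM = 169*118/1 = 19942/1 = 19942

LCM = 19942


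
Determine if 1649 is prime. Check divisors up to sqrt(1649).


1649 / 17 = 97 (exact division)
1649 is NOT prime.

No, 1649 is not prime


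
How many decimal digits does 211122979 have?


211122979 has 9 digits in base 10
floor(log10(211122979)) + 1 = floor(8.3245) + 1 = 9

9 digits (base 10)


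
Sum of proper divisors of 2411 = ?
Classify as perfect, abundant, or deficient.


Proper divisors: 1
Sum = 1 = 1
1 < 2411 → deficient

s(2411) = 1 (deficient)


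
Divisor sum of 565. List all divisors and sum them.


Divisors of 565: 1, 5, 113, 565
Sum = 1 + 5 + 113 + 565 = 684

σ(565) = 684


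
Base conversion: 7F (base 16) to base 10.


7F (base 16) = 127 (decimal)
127 (decimal) = 127 (base 10)


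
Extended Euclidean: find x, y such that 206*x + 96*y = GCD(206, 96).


Tabular extended Euclidean (each row: r = 206*s + 96*t):
r=206, s=1, t=0
r=96, s=0, t=1
q=2: r=14, s=1, t=-2   [206*(1) + 96*(-2) = 14]
q=6: r=12, s=-6, t=13   [206*(-6) + 96*(13) = 12]
q=1: r=2, s=7, t=-15   [206*(7) + 96*(-15) = 2]
q=6: r=0, s=-48, t=103   [206*(-48) + 96*(103) = 0]
GCD = 2; from the row with r=2: x=7, y=-15
Check: 206*(7) + 96*(-15) = 1442 - 1440 = 2

GCD = 2, x = 7, y = -15


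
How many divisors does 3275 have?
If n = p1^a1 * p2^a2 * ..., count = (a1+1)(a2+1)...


3275 = 5^2 × 131^1
d(3275) = (2+1) × (1+1) = 6

6 divisors


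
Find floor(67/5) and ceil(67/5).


67/5 = 13.4000
floor = 13
ceil = 14

floor = 13, ceil = 14


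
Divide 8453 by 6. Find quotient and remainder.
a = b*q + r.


8453 = 6 * 1408 + 5
Check: 8448 + 5 = 8453

q = 1408, r = 5


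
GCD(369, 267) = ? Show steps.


369 = 1 * 267 + 102
267 = 2 * 102 + 63
102 = 1 * 63 + 39
63 = 1 * 39 + 24
39 = 1 * 24 + 15
24 = 1 * 15 + 9
15 = 1 * 9 + 6
9 = 1 * 6 + 3
6 = 2 * 3 + 0
GCD = 3


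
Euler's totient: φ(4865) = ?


4865 = 5 × 7 × 139
Prime factors: 5, 7, 139
φ(4865) = 4865 × (1-1/5) × (1-1/7) × (1-1/139)
= 4865 × 4/5 × 6/7 × 138/139 = 3312

φ(4865) = 3312


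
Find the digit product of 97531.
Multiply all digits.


9 × 7 × 5 × 3 × 1 = 945


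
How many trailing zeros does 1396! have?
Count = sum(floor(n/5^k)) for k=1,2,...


floor(1396/5) = 279
floor(1396/25) = 55
floor(1396/125) = 11
floor(1396/625) = 2
Total = 347

347 trailing zeros


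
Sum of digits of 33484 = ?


3 + 3 + 4 + 8 + 4 = 22


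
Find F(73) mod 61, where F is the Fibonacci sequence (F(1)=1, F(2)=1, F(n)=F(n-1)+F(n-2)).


F(k) mod 61 for k=1..73:
1, 1, 2, 3, 5, 8, 13, 21, 34, 55, 28, 22, 50, 11, 0, 11, 11, 22, 33, 55, 27, 21, 48, 8, 56, 3, 59, 1, 60, 0, 60, 60, 59, 58, 56, 53, 48, 40, 27, 6, 33, 39, 11, 50, 0, 50, 50, 39, 28, 6, 34, 40, 13, 53, 5, 58, 2, 60, 1, 0, 1, 1, 2, 3, 5, 8, 13, 21, 34, 55, 28, 22, 50
F(73) mod 61 = 50


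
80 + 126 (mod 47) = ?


80 + 126 = 206
206 mod 47 = 18


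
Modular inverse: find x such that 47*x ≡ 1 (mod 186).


Use the extended Euclidean algorithm on (186, 47); each row r = 186*s + 47*t:
r=186, s=1, t=0
r=47, s=0, t=1
q=3: r=45, s=1, t=-3   [186*(1) + 47*(-3) = 45]
q=1: r=2, s=-1, t=4   [186*(-1) + 47*(4) = 2]
q=22: r=1, s=23, t=-91   [186*(23) + 47*(-91) = 1]
q=2: r=0, s=-47, t=186   [186*(-47) + 47*(186) = 0]
GCD = 1 with t = -91, so 47*(-91) ≡ 1 (mod 186)
Inverse = -91 mod 186 = 95
Check: 47 * 95 = 4465 ≡ 1 (mod 186)

47^(-1) ≡ 95 (mod 186)


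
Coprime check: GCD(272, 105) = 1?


Euclidean algorithm:
272 = 2 * 105 + 62
105 = 1 * 62 + 43
62 = 1 * 43 + 19
43 = 2 * 19 + 5
19 = 3 * 5 + 4
5 = 1 * 4 + 1
4 = 4 * 1 + 0
GCD(272, 105) = 1

Yes, coprime (GCD = 1)


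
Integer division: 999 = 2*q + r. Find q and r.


999 = 2 * 499 + 1
Check: 998 + 1 = 999

q = 499, r = 1


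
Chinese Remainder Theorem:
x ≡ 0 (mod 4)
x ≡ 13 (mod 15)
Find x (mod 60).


M = 4*15 = 60
M1 = M/4 = 15, M2 = M/15 = 4
M1^(-1) mod 4 = 3, M2^(-1) mod 15 = 4
x = 0*15*3 + 13*4*4 = 208
208 mod 60 = 28
Check: 28 mod 4 = 0 ✓, 28 mod 15 = 13 ✓

x ≡ 28 (mod 60)


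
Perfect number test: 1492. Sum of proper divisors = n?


Proper divisors of 1492: 1, 2, 4, 373, 746
Sum = 1 + 2 + 4 + 373 + 746 = 1126

No, 1492 is not perfect (1126 ≠ 1492)


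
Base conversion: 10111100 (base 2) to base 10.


10111100 (base 2) = 188 (decimal)
188 (decimal) = 188 (base 10)


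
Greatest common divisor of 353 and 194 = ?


353 = 1 * 194 + 159
194 = 1 * 159 + 35
159 = 4 * 35 + 19
35 = 1 * 19 + 16
19 = 1 * 16 + 3
16 = 5 * 3 + 1
3 = 3 * 1 + 0
GCD = 1


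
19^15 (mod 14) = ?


19^1 mod 14 = 5
19^2 mod 14 = 11
19^3 mod 14 = 13
19^4 mod 14 = 9
19^5 mod 14 = 3
19^6 mod 14 = 1
19^7 mod 14 = 5
19^8 mod 14 = 11
19^9 mod 14 = 13
19^10 mod 14 = 9
19^11 mod 14 = 3
19^12 mod 14 = 1
19^13 mod 14 = 5
19^14 mod 14 = 11
19^15 mod 14 = 13


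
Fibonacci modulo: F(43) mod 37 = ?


F(k) mod 37 for k=1..43:
1, 1, 2, 3, 5, 8, 13, 21, 34, 18, 15, 33, 11, 7, 18, 25, 6, 31, 0, 31, 31, 25, 19, 7, 26, 33, 22, 18, 3, 21, 24, 8, 32, 3, 35, 1, 36, 0, 36, 36, 35, 34, 32
F(43) mod 37 = 32


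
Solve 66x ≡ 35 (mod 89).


GCD(66, 89) = 1, unique solution
a^(-1) mod 89 = 58
x = 58 * 35 mod 89 = 72

x ≡ 72 (mod 89)


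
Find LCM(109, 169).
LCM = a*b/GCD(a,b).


GCD(109, 169) = 1
LCM = 109*169/1 = 18421/1 = 18421

LCM = 18421


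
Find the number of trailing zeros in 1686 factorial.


floor(1686/5) = 337
floor(1686/25) = 67
floor(1686/125) = 13
floor(1686/625) = 2
Total = 419

419 trailing zeros


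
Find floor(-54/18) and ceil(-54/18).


-54/18 = -3.0000
floor = -3
ceil = -3

floor = -3, ceil = -3


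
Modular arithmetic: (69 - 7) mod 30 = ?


69 - 7 = 62
62 mod 30 = 2


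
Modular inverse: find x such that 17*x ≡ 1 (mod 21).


Use the extended Euclidean algorithm on (21, 17); each row r = 21*s + 17*t:
r=21, s=1, t=0
r=17, s=0, t=1
q=1: r=4, s=1, t=-1   [21*(1) + 17*(-1) = 4]
q=4: r=1, s=-4, t=5   [21*(-4) + 17*(5) = 1]
q=4: r=0, s=17, t=-21   [21*(17) + 17*(-21) = 0]
GCD = 1 with t = 5, so 17*(5) ≡ 1 (mod 21)
Inverse = 5 mod 21 = 5
Check: 17 * 5 = 85 ≡ 1 (mod 21)

17^(-1) ≡ 5 (mod 21)


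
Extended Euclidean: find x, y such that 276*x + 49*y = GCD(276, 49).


Tabular extended Euclidean (each row: r = 276*s + 49*t):
r=276, s=1, t=0
r=49, s=0, t=1
q=5: r=31, s=1, t=-5   [276*(1) + 49*(-5) = 31]
q=1: r=18, s=-1, t=6   [276*(-1) + 49*(6) = 18]
q=1: r=13, s=2, t=-11   [276*(2) + 49*(-11) = 13]
q=1: r=5, s=-3, t=17   [276*(-3) + 49*(17) = 5]
q=2: r=3, s=8, t=-45   [276*(8) + 49*(-45) = 3]
q=1: r=2, s=-11, t=62   [276*(-11) + 49*(62) = 2]
q=1: r=1, s=19, t=-107   [276*(19) + 49*(-107) = 1]
q=2: r=0, s=-49, t=276   [276*(-49) + 49*(276) = 0]
GCD = 1; from the row with r=1: x=19, y=-107
Check: 276*(19) + 49*(-107) = 5244 - 5243 = 1

GCD = 1, x = 19, y = -107


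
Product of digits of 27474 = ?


2 × 7 × 4 × 7 × 4 = 1568


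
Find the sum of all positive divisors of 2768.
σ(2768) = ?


Divisors of 2768: 1, 2, 4, 8, 16, 173, 346, 692, 1384, 2768
Sum = 1 + 2 + 4 + 8 + 16 + 173 + 346 + 692 + 1384 + 2768 = 5394

σ(2768) = 5394


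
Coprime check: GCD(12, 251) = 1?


Euclidean algorithm:
251 = 20 * 12 + 11
12 = 1 * 11 + 1
11 = 11 * 1 + 0
GCD(12, 251) = 1

Yes, coprime (GCD = 1)


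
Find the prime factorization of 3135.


3135 / 3 = 1045
1045 / 5 = 209
209 / 11 = 19
19 / 19 = 1
3135 = 3 × 5 × 11 × 19


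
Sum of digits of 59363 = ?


5 + 9 + 3 + 6 + 3 = 26


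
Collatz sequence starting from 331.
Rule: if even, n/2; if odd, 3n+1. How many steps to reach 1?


331 → 994 → 497 → 1492 → 746 → 373 → 1120 → 560 → 280 → 140 → 70 → 35 → 106 → 53 → 160 → 80 → 40 → 20 → 10 → 5 → 16 → 8 → 4 → 2 → 1
Total steps = 24

24 steps


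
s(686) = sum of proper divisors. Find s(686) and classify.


Proper divisors: 1, 2, 7, 14, 49, 98, 343
Sum = 1 + 2 + 7 + 14 + 49 + 98 + 343 = 514
514 < 686 → deficient

s(686) = 514 (deficient)


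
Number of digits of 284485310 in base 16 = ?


284485310 in base 16 = 10F4E6BE
Number of digits = 8

8 digits (base 16)


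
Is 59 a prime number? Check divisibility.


Check divisors up to sqrt(59) = 7.6811
No divisors found.
59 is prime.

Yes, 59 is prime


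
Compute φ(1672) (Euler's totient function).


1672 = 2^3 × 11 × 19
Prime factors: 2, 11, 19
φ(1672) = 1672 × (1-1/2) × (1-1/11) × (1-1/19)
= 1672 × 1/2 × 10/11 × 18/19 = 720

φ(1672) = 720


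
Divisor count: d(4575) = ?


4575 = 3^1 × 5^2 × 61^1
d(4575) = (1+1) × (2+1) × (1+1) = 12

12 divisors


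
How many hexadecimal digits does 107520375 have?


107520375 in base 16 = 668A177
Number of digits = 7

7 digits (base 16)


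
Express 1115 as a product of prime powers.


1115 / 5 = 223
223 / 223 = 1
1115 = 5 × 223


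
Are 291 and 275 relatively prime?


Euclidean algorithm:
291 = 1 * 275 + 16
275 = 17 * 16 + 3
16 = 5 * 3 + 1
3 = 3 * 1 + 0
GCD(291, 275) = 1

Yes, coprime (GCD = 1)


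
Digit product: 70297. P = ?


7 × 0 × 2 × 9 × 7 = 0


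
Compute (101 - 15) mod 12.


101 - 15 = 86
86 mod 12 = 2


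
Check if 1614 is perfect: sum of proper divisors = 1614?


Proper divisors of 1614: 1, 2, 3, 6, 269, 538, 807
Sum = 1 + 2 + 3 + 6 + 269 + 538 + 807 = 1626

No, 1614 is not perfect (1626 ≠ 1614)


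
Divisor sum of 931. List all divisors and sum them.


Divisors of 931: 1, 7, 19, 49, 133, 931
Sum = 1 + 7 + 19 + 49 + 133 + 931 = 1140

σ(931) = 1140


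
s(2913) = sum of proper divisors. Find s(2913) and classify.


Proper divisors: 1, 3, 971
Sum = 1 + 3 + 971 = 975
975 < 2913 → deficient

s(2913) = 975 (deficient)


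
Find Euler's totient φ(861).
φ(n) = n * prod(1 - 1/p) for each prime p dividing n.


861 = 3 × 7 × 41
Prime factors: 3, 7, 41
φ(861) = 861 × (1-1/3) × (1-1/7) × (1-1/41)
= 861 × 2/3 × 6/7 × 40/41 = 480

φ(861) = 480


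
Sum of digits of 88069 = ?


8 + 8 + 0 + 6 + 9 = 31


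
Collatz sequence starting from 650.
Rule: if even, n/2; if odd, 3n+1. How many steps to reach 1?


650 → 325 → 976 → 488 → 244 → 122 → 61 → 184 → 92 → 46 → 23 → 70 → 35 → 106 → 53 → 160 → 80 → 40 → 20 → 10 → 5 → 16 → 8 → 4 → 2 → 1
Total steps = 25

25 steps


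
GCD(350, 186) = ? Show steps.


350 = 1 * 186 + 164
186 = 1 * 164 + 22
164 = 7 * 22 + 10
22 = 2 * 10 + 2
10 = 5 * 2 + 0
GCD = 2


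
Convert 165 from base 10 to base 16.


165 (base 10) = 165 (decimal)
165 (decimal) = A5 (base 16)


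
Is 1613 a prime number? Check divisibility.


Check divisors up to sqrt(1613) = 40.1622
No divisors found.
1613 is prime.

Yes, 1613 is prime


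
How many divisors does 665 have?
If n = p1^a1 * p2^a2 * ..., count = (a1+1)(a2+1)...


665 = 5^1 × 7^1 × 19^1
d(665) = (1+1) × (1+1) × (1+1) = 8

8 divisors


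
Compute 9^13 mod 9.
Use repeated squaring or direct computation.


9^1 mod 9 = 0
9^2 mod 9 = 0
9^3 mod 9 = 0
9^4 mod 9 = 0
9^5 mod 9 = 0
9^6 mod 9 = 0
9^7 mod 9 = 0
9^8 mod 9 = 0
9^9 mod 9 = 0
9^10 mod 9 = 0
9^11 mod 9 = 0
9^12 mod 9 = 0
9^13 mod 9 = 0


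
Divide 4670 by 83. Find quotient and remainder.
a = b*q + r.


4670 = 83 * 56 + 22
Check: 4648 + 22 = 4670

q = 56, r = 22


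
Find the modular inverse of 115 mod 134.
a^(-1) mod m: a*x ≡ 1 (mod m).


Use the extended Euclidean algorithm on (134, 115); each row r = 134*s + 115*t:
r=134, s=1, t=0
r=115, s=0, t=1
q=1: r=19, s=1, t=-1   [134*(1) + 115*(-1) = 19]
q=6: r=1, s=-6, t=7   [134*(-6) + 115*(7) = 1]
q=19: r=0, s=115, t=-134   [134*(115) + 115*(-134) = 0]
GCD = 1 with t = 7, so 115*(7) ≡ 1 (mod 134)
Inverse = 7 mod 134 = 7
Check: 115 * 7 = 805 ≡ 1 (mod 134)

115^(-1) ≡ 7 (mod 134)


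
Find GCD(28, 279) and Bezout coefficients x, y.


Tabular extended Euclidean (each row: r = 28*s + 279*t):
r=28, s=1, t=0
r=279, s=0, t=1
q=0: r=28, s=1, t=0   [28*(1) + 279*(0) = 28]
q=9: r=27, s=-9, t=1   [28*(-9) + 279*(1) = 27]
q=1: r=1, s=10, t=-1   [28*(10) + 279*(-1) = 1]
q=27: r=0, s=-279, t=28   [28*(-279) + 279*(28) = 0]
GCD = 1; from the row with r=1: x=10, y=-1
Check: 28*(10) + 279*(-1) = 280 - 279 = 1

GCD = 1, x = 10, y = -1


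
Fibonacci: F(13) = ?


Sequence: 1, 1, 2, 3, 5, 8, 13, 21, 34, 55, 89, 144, 233
F(13) = 233


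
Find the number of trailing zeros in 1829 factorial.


floor(1829/5) = 365
floor(1829/25) = 73
floor(1829/125) = 14
floor(1829/625) = 2
Total = 454

454 trailing zeros


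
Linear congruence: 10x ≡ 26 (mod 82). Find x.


GCD(10, 82) = 2 divides 26
Divide: 5x ≡ 13 (mod 41)
x ≡ 19 (mod 41)


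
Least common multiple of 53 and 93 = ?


GCD(53, 93) = 1
LCM = 53*93/1 = 4929/1 = 4929

LCM = 4929


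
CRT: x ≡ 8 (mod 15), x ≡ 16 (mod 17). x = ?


M = 15*17 = 255
M1 = M/15 = 17, M2 = M/17 = 15
M1^(-1) mod 15 = 8, M2^(-1) mod 17 = 8
x = 8*17*8 + 16*15*8 = 3008
3008 mod 255 = 203
Check: 203 mod 15 = 8 ✓, 203 mod 17 = 16 ✓

x ≡ 203 (mod 255)


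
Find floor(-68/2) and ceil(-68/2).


-68/2 = -34.0000
floor = -34
ceil = -34

floor = -34, ceil = -34


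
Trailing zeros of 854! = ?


floor(854/5) = 170
floor(854/25) = 34
floor(854/125) = 6
floor(854/625) = 1
Total = 211

211 trailing zeros


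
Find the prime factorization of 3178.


3178 / 2 = 1589
1589 / 7 = 227
227 / 227 = 1
3178 = 2 × 7 × 227


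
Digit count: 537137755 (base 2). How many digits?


537137755 in base 2 = 100000000001000001001001011011
Number of digits = 30

30 digits (base 2)


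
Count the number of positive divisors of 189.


189 = 3^3 × 7^1
d(189) = (3+1) × (1+1) = 8

8 divisors


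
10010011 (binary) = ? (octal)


10010011 (base 2) = 147 (decimal)
147 (decimal) = 223 (base 8)


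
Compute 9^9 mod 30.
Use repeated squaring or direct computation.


9^1 mod 30 = 9
9^2 mod 30 = 21
9^3 mod 30 = 9
9^4 mod 30 = 21
9^5 mod 30 = 9
9^6 mod 30 = 21
9^7 mod 30 = 9
9^8 mod 30 = 21
9^9 mod 30 = 9


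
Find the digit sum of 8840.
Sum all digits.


8 + 8 + 4 + 0 = 20


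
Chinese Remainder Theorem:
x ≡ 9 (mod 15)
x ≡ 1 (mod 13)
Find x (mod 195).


M = 15*13 = 195
M1 = M/15 = 13, M2 = M/13 = 15
M1^(-1) mod 15 = 7, M2^(-1) mod 13 = 7
x = 9*13*7 + 1*15*7 = 924
924 mod 195 = 144
Check: 144 mod 15 = 9 ✓, 144 mod 13 = 1 ✓

x ≡ 144 (mod 195)


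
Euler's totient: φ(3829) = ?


3829 = 7 × 547
Prime factors: 7, 547
φ(3829) = 3829 × (1-1/7) × (1-1/547)
= 3829 × 6/7 × 546/547 = 3276

φ(3829) = 3276


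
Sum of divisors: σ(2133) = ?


Divisors of 2133: 1, 3, 9, 27, 79, 237, 711, 2133
Sum = 1 + 3 + 9 + 27 + 79 + 237 + 711 + 2133 = 3200

σ(2133) = 3200


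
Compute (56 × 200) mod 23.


56 × 200 = 11200
11200 mod 23 = 22


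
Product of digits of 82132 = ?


8 × 2 × 1 × 3 × 2 = 96


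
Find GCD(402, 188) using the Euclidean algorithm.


402 = 2 * 188 + 26
188 = 7 * 26 + 6
26 = 4 * 6 + 2
6 = 3 * 2 + 0
GCD = 2


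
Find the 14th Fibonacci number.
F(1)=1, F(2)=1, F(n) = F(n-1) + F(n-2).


Sequence: 1, 1, 2, 3, 5, 8, 13, 21, 34, 55, 89, 144, 233, 377
F(14) = 377


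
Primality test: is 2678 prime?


2678 / 2 = 1339 (exact division)
2678 is NOT prime.

No, 2678 is not prime


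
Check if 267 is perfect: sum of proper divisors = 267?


Proper divisors of 267: 1, 3, 89
Sum = 1 + 3 + 89 = 93

No, 267 is not perfect (93 ≠ 267)


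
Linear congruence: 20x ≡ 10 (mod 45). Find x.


GCD(20, 45) = 5 divides 10
Divide: 4x ≡ 2 (mod 9)
x ≡ 5 (mod 9)


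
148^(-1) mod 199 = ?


Use the extended Euclidean algorithm on (199, 148); each row r = 199*s + 148*t:
r=199, s=1, t=0
r=148, s=0, t=1
q=1: r=51, s=1, t=-1   [199*(1) + 148*(-1) = 51]
q=2: r=46, s=-2, t=3   [199*(-2) + 148*(3) = 46]
q=1: r=5, s=3, t=-4   [199*(3) + 148*(-4) = 5]
q=9: r=1, s=-29, t=39   [199*(-29) + 148*(39) = 1]
q=5: r=0, s=148, t=-199   [199*(148) + 148*(-199) = 0]
GCD = 1 with t = 39, so 148*(39) ≡ 1 (mod 199)
Inverse = 39 mod 199 = 39
Check: 148 * 39 = 5772 ≡ 1 (mod 199)

148^(-1) ≡ 39 (mod 199)


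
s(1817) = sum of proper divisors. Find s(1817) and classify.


Proper divisors: 1, 23, 79
Sum = 1 + 23 + 79 = 103
103 < 1817 → deficient

s(1817) = 103 (deficient)


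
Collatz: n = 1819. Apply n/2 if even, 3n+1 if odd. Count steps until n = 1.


1819 → 5458 → 2729 → 8188 → 4094 → 2047 → 6142 → 3071 → 9214 → 4607 → 13822 → 6911 → 20734 → 10367 → 31102 → 15551 → 46654 → 23327 → 69982 → 34991 → 104974 → 52487 → 157462 → 78731 → 236194 → 118097 → 354292 → 177146 → 88573 → 265720 → 132860 → 66430 → 33215 → 99646 → 49823 → 149470 → 74735 → 224206 → 112103 → 336310 → 168155 → 504466 → 252233 → 756700 → 378350 → 189175 → 567526 → 283763 → 851290 → 425645 → 1276936 → 638468 → 319234 → 159617 → 478852 → 239426 → 119713 → 359140 → 179570 → 89785 → 269356 → 134678 → 67339 → 202018 → 101009 → 303028 → 151514 → 75757 → 227272 → 113636 → 56818 → 28409 → 85228 → 42614 → 21307 → 63922 → 31961 → 95884 → 47942 → 23971 → 71914 → 35957 → 107872 → 53936 → 26968 → 13484 → 6742 → 3371 → 10114 → 5057 → 15172 → 7586 → 3793 → 11380 → 5690 → 2845 → 8536 → 4268 → 2134 → 1067 → 3202 → 1601 → 4804 → 2402 → 1201 → 3604 → 1802 → 901 → 2704 → 1352 → 676 → 338 → 169 → 508 → 254 → 127 → 382 → 191 → 574 → 287 → 862 → 431 → 1294 → 647 → 1942 → 971 → 2914 → 1457 → 4372 → 2186 → 1093 → 3280 → 1640 → 820 → 410 → 205 → 616 → 308 → 154 → 77 → 232 → 116 → 58 → 29 → 88 → 44 → 22 → 11 → 34 → 17 → 52 → 26 → 13 → 40 → 20 → 10 → 5 → 16 → 8 → 4 → 2 → 1
Total steps = 161

161 steps


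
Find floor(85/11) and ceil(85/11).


85/11 = 7.7273
floor = 7
ceil = 8

floor = 7, ceil = 8


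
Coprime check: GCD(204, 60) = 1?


Euclidean algorithm:
204 = 3 * 60 + 24
60 = 2 * 24 + 12
24 = 2 * 12 + 0
GCD(204, 60) = 12

No, not coprime (GCD = 12)


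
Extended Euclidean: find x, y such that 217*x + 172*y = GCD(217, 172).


Tabular extended Euclidean (each row: r = 217*s + 172*t):
r=217, s=1, t=0
r=172, s=0, t=1
q=1: r=45, s=1, t=-1   [217*(1) + 172*(-1) = 45]
q=3: r=37, s=-3, t=4   [217*(-3) + 172*(4) = 37]
q=1: r=8, s=4, t=-5   [217*(4) + 172*(-5) = 8]
q=4: r=5, s=-19, t=24   [217*(-19) + 172*(24) = 5]
q=1: r=3, s=23, t=-29   [217*(23) + 172*(-29) = 3]
q=1: r=2, s=-42, t=53   [217*(-42) + 172*(53) = 2]
q=1: r=1, s=65, t=-82   [217*(65) + 172*(-82) = 1]
q=2: r=0, s=-172, t=217   [217*(-172) + 172*(217) = 0]
GCD = 1; from the row with r=1: x=65, y=-82
Check: 217*(65) + 172*(-82) = 14105 - 14104 = 1

GCD = 1, x = 65, y = -82


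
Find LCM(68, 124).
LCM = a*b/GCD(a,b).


GCD(68, 124) = 4
LCM = 68*124/4 = 8432/4 = 2108

LCM = 2108


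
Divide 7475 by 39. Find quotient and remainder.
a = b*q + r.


7475 = 39 * 191 + 26
Check: 7449 + 26 = 7475

q = 191, r = 26


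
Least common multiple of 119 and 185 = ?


GCD(119, 185) = 1
LCM = 119*185/1 = 22015/1 = 22015

LCM = 22015


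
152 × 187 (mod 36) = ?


152 × 187 = 28424
28424 mod 36 = 20


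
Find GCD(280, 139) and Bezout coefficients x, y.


Tabular extended Euclidean (each row: r = 280*s + 139*t):
r=280, s=1, t=0
r=139, s=0, t=1
q=2: r=2, s=1, t=-2   [280*(1) + 139*(-2) = 2]
q=69: r=1, s=-69, t=139   [280*(-69) + 139*(139) = 1]
q=2: r=0, s=139, t=-280   [280*(139) + 139*(-280) = 0]
GCD = 1; from the row with r=1: x=-69, y=139
Check: 280*(-69) + 139*(139) = -19320 + 19321 = 1

GCD = 1, x = -69, y = 139


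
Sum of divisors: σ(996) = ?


Divisors of 996: 1, 2, 3, 4, 6, 12, 83, 166, 249, 332, 498, 996
Sum = 1 + 2 + 3 + 4 + 6 + 12 + 83 + 166 + 249 + 332 + 498 + 996 = 2352

σ(996) = 2352


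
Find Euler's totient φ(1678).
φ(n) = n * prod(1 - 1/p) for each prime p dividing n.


1678 = 2 × 839
Prime factors: 2, 839
φ(1678) = 1678 × (1-1/2) × (1-1/839)
= 1678 × 1/2 × 838/839 = 838

φ(1678) = 838


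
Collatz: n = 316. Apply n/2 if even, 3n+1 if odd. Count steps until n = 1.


316 → 158 → 79 → 238 → 119 → 358 → 179 → 538 → 269 → 808 → 404 → 202 → 101 → 304 → 152 → 76 → 38 → 19 → 58 → 29 → 88 → 44 → 22 → 11 → 34 → 17 → 52 → 26 → 13 → 40 → 20 → 10 → 5 → 16 → 8 → 4 → 2 → 1
Total steps = 37

37 steps


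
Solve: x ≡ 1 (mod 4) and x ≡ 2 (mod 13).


M = 4*13 = 52
M1 = M/4 = 13, M2 = M/13 = 4
M1^(-1) mod 4 = 1, M2^(-1) mod 13 = 10
x = 1*13*1 + 2*4*10 = 93
93 mod 52 = 41
Check: 41 mod 4 = 1 ✓, 41 mod 13 = 2 ✓

x ≡ 41 (mod 52)


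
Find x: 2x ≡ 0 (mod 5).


GCD(2, 5) = 1, unique solution
a^(-1) mod 5 = 3
x = 3 * 0 mod 5 = 0

x ≡ 0 (mod 5)


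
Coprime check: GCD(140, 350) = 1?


Euclidean algorithm:
350 = 2 * 140 + 70
140 = 2 * 70 + 0
GCD(140, 350) = 70

No, not coprime (GCD = 70)


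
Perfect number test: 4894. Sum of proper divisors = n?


Proper divisors of 4894: 1, 2, 2447
Sum = 1 + 2 + 2447 = 2450

No, 4894 is not perfect (2450 ≠ 4894)


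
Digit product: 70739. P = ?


7 × 0 × 7 × 3 × 9 = 0


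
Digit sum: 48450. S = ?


4 + 8 + 4 + 5 + 0 = 21


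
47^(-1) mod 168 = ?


Use the extended Euclidean algorithm on (168, 47); each row r = 168*s + 47*t:
r=168, s=1, t=0
r=47, s=0, t=1
q=3: r=27, s=1, t=-3   [168*(1) + 47*(-3) = 27]
q=1: r=20, s=-1, t=4   [168*(-1) + 47*(4) = 20]
q=1: r=7, s=2, t=-7   [168*(2) + 47*(-7) = 7]
q=2: r=6, s=-5, t=18   [168*(-5) + 47*(18) = 6]
q=1: r=1, s=7, t=-25   [168*(7) + 47*(-25) = 1]
q=6: r=0, s=-47, t=168   [168*(-47) + 47*(168) = 0]
GCD = 1 with t = -25, so 47*(-25) ≡ 1 (mod 168)
Inverse = -25 mod 168 = 143
Check: 47 * 143 = 6721 ≡ 1 (mod 168)

47^(-1) ≡ 143 (mod 168)


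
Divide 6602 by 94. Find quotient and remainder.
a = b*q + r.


6602 = 94 * 70 + 22
Check: 6580 + 22 = 6602

q = 70, r = 22


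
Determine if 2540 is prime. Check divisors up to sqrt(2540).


2540 / 2 = 1270 (exact division)
2540 is NOT prime.

No, 2540 is not prime


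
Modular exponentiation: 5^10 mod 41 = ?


5^1 mod 41 = 5
5^2 mod 41 = 25
5^3 mod 41 = 2
5^4 mod 41 = 10
5^5 mod 41 = 9
5^6 mod 41 = 4
5^7 mod 41 = 20
5^8 mod 41 = 18
5^9 mod 41 = 8
5^10 mod 41 = 40


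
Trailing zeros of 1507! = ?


floor(1507/5) = 301
floor(1507/25) = 60
floor(1507/125) = 12
floor(1507/625) = 2
Total = 375

375 trailing zeros


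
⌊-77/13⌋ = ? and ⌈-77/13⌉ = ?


-77/13 = -5.9231
floor = -6
ceil = -5

floor = -6, ceil = -5


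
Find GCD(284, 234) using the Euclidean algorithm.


284 = 1 * 234 + 50
234 = 4 * 50 + 34
50 = 1 * 34 + 16
34 = 2 * 16 + 2
16 = 8 * 2 + 0
GCD = 2


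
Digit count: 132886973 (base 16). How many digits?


132886973 in base 16 = 7EBB1BD
Number of digits = 7

7 digits (base 16)


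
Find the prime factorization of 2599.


2599 / 23 = 113
113 / 113 = 1
2599 = 23 × 113


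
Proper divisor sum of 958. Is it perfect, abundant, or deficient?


Proper divisors: 1, 2, 479
Sum = 1 + 2 + 479 = 482
482 < 958 → deficient

s(958) = 482 (deficient)


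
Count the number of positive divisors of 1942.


1942 = 2^1 × 971^1
d(1942) = (1+1) × (1+1) = 4

4 divisors


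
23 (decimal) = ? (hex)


23 (base 10) = 23 (decimal)
23 (decimal) = 17 (base 16)


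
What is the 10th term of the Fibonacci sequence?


Sequence: 1, 1, 2, 3, 5, 8, 13, 21, 34, 55
F(10) = 55


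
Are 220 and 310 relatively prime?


Euclidean algorithm:
310 = 1 * 220 + 90
220 = 2 * 90 + 40
90 = 2 * 40 + 10
40 = 4 * 10 + 0
GCD(220, 310) = 10

No, not coprime (GCD = 10)


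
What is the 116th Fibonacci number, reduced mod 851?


F(k) mod 851 for k=1..116:
1, 1, 2, 3, 5, 8, 13, 21, 34, 55, 89, 144, 233, 377, 610, 136, 746, 31, 777, 808, 734, 691, 574, 414, 137, 551, 688, 388, 225, 613, 838, 600, 587, 336, 72, 408, 480, 37, 517, 554, 220, 774, 143, 66, 209, 275, 484, 759, 392, 300, 692, 141, 833, 123, 105, 228, 333, 561, 43, 604, 647, 400, 196, 596, 792, 537, 478, 164, 642, 806, 597, 552, 298, 850, 297, 296, 593, 38, 631, 669, 449, 267, 716, 132, 848, 129, 126, 255, 381, 636, 166, 802, 117, 68, 185, 253, 438, 691, 278, 118, 396, 514, 59, 573, 632, 354, 135, 489, 624, 262, 35, 297, 332, 629, 110, 739
F(116) mod 851 = 739


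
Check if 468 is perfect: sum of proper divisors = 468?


Proper divisors of 468: 1, 2, 3, 4, 6, 9, 12, 13, 18, 26, 36, 39, 52, 78, 117, 156, 234
Sum = 1 + 2 + 3 + 4 + 6 + 9 + 12 + 13 + 18 + 26 + 36 + 39 + 52 + 78 + 117 + 156 + 234 = 806

No, 468 is not perfect (806 ≠ 468)


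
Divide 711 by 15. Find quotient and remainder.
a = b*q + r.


711 = 15 * 47 + 6
Check: 705 + 6 = 711

q = 47, r = 6


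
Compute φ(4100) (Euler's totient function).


4100 = 2^2 × 5^2 × 41
Prime factors: 2, 5, 41
φ(4100) = 4100 × (1-1/2) × (1-1/5) × (1-1/41)
= 4100 × 1/2 × 4/5 × 40/41 = 1600

φ(4100) = 1600


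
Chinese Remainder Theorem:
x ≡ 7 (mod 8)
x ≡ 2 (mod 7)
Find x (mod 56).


M = 8*7 = 56
M1 = M/8 = 7, M2 = M/7 = 8
M1^(-1) mod 8 = 7, M2^(-1) mod 7 = 1
x = 7*7*7 + 2*8*1 = 359
359 mod 56 = 23
Check: 23 mod 8 = 7 ✓, 23 mod 7 = 2 ✓

x ≡ 23 (mod 56)


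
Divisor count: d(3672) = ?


3672 = 2^3 × 3^3 × 17^1
d(3672) = (3+1) × (3+1) × (1+1) = 32

32 divisors


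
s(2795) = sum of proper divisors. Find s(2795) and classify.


Proper divisors: 1, 5, 13, 43, 65, 215, 559
Sum = 1 + 5 + 13 + 43 + 65 + 215 + 559 = 901
901 < 2795 → deficient

s(2795) = 901 (deficient)


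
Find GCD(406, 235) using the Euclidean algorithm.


406 = 1 * 235 + 171
235 = 1 * 171 + 64
171 = 2 * 64 + 43
64 = 1 * 43 + 21
43 = 2 * 21 + 1
21 = 21 * 1 + 0
GCD = 1


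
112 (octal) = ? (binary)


112 (base 8) = 74 (decimal)
74 (decimal) = 1001010 (base 2)


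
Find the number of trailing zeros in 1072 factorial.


floor(1072/5) = 214
floor(1072/25) = 42
floor(1072/125) = 8
floor(1072/625) = 1
Total = 265

265 trailing zeros


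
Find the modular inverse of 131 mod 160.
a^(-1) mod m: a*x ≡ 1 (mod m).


Use the extended Euclidean algorithm on (160, 131); each row r = 160*s + 131*t:
r=160, s=1, t=0
r=131, s=0, t=1
q=1: r=29, s=1, t=-1   [160*(1) + 131*(-1) = 29]
q=4: r=15, s=-4, t=5   [160*(-4) + 131*(5) = 15]
q=1: r=14, s=5, t=-6   [160*(5) + 131*(-6) = 14]
q=1: r=1, s=-9, t=11   [160*(-9) + 131*(11) = 1]
q=14: r=0, s=131, t=-160   [160*(131) + 131*(-160) = 0]
GCD = 1 with t = 11, so 131*(11) ≡ 1 (mod 160)
Inverse = 11 mod 160 = 11
Check: 131 * 11 = 1441 ≡ 1 (mod 160)

131^(-1) ≡ 11 (mod 160)


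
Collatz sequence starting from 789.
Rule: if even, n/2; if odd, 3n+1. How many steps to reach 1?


789 → 2368 → 1184 → 592 → 296 → 148 → 74 → 37 → 112 → 56 → 28 → 14 → 7 → 22 → 11 → 34 → 17 → 52 → 26 → 13 → 40 → 20 → 10 → 5 → 16 → 8 → 4 → 2 → 1
Total steps = 28

28 steps


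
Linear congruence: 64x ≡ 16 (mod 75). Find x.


GCD(64, 75) = 1, unique solution
a^(-1) mod 75 = 34
x = 34 * 16 mod 75 = 19

x ≡ 19 (mod 75)


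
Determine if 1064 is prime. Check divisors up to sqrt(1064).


1064 / 2 = 532 (exact division)
1064 is NOT prime.

No, 1064 is not prime


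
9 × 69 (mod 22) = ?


9 × 69 = 621
621 mod 22 = 5


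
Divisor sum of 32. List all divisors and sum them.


Divisors of 32: 1, 2, 4, 8, 16, 32
Sum = 1 + 2 + 4 + 8 + 16 + 32 = 63

σ(32) = 63


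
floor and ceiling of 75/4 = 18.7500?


75/4 = 18.7500
floor = 18
ceil = 19

floor = 18, ceil = 19


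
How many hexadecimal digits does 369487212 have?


369487212 in base 16 = 1605ED6C
Number of digits = 8

8 digits (base 16)


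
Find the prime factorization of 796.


796 / 2 = 398
398 / 2 = 199
199 / 199 = 1
796 = 2^2 × 199


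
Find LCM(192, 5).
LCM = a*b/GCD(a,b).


GCD(192, 5) = 1
LCM = 192*5/1 = 960/1 = 960

LCM = 960


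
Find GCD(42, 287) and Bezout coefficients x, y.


Tabular extended Euclidean (each row: r = 42*s + 287*t):
r=42, s=1, t=0
r=287, s=0, t=1
q=0: r=42, s=1, t=0   [42*(1) + 287*(0) = 42]
q=6: r=35, s=-6, t=1   [42*(-6) + 287*(1) = 35]
q=1: r=7, s=7, t=-1   [42*(7) + 287*(-1) = 7]
q=5: r=0, s=-41, t=6   [42*(-41) + 287*(6) = 0]
GCD = 7; from the row with r=7: x=7, y=-1
Check: 42*(7) + 287*(-1) = 294 - 287 = 7

GCD = 7, x = 7, y = -1


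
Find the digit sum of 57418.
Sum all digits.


5 + 7 + 4 + 1 + 8 = 25


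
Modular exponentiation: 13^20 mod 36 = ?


13^1 mod 36 = 13
13^2 mod 36 = 25
13^3 mod 36 = 1
13^4 mod 36 = 13
13^5 mod 36 = 25
13^6 mod 36 = 1
13^7 mod 36 = 13
13^8 mod 36 = 25
13^9 mod 36 = 1
13^10 mod 36 = 13
13^11 mod 36 = 25
13^12 mod 36 = 1
13^13 mod 36 = 13
13^14 mod 36 = 25
13^15 mod 36 = 1
13^16 mod 36 = 13
13^17 mod 36 = 25
13^18 mod 36 = 1
13^19 mod 36 = 13
13^20 mod 36 = 25
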